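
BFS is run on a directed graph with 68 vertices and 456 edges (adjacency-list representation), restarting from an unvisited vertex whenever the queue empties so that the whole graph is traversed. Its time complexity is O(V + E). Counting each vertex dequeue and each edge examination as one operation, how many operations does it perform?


A full BFS traversal dequeues each vertex exactly once and examines each directed edge exactly once.
V = 68 (vertex processing cost)
E = 456 (edge examination cost)
Total operations proportional to V + E = 68 + 456 = 524


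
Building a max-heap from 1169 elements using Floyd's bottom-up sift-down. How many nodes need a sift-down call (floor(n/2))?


In a heap of 1169 elements (0-indexed array):
  Last element index: 1168
  Parent of last element: floor((1168 - 1) / 2) = 583
  Internal nodes: indices 0 to 583
  Count = floor(1169/2) = 584


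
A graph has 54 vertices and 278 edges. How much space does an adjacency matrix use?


Adjacency matrix: V x V grid of entries
Space = V^2 = 54^2 = 54 * 54 = 2916


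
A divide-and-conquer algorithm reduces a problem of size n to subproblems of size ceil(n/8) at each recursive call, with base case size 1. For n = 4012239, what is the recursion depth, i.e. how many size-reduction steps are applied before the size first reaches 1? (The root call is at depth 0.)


Each step divides the size by 8 (rounding up); after k steps the size is ceil(n/8^k), which equals 1 exactly when 8^k >= n.
So the depth is the smallest k with 8^k >= 4012239, i.e. ceil(log_8(4012239)).
8^7 = 2097152 < 4012239 <= 16777216 = 8^8
Recursion depth = 8


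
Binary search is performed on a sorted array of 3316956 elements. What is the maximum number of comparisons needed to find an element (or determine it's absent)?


Binary search halves the search space each comparison:
  Step 1: search space = 3316956 -> 1658478
  Step 2: search space = 1658478 -> 829239
  Step 3: search space = 829239 -> 414619
  Step 4: search space = 414619 -> 207309
  Step 5: search space = 207309 -> 103654
  Step 6: search space = 103654 -> 51827
  Step 7: search space = 51827 -> 25913
  Step 8: search space = 25913 -> 12956
  Step 9: search space = 12956 -> 6478
  Step 10: search space = 6478 -> 3239
  Step 11: search space = 3239 -> 1619
  Step 12: search space = 1619 -> 809
  Step 13: search space = 809 -> 404
  Step 14: search space = 404 -> 202
  Step 15: search space = 202 -> 101
  Step 16: search space = 101 -> 50
  Step 17: search space = 50 -> 25
  Step 18: search space = 25 -> 12
  Step 19: search space = 12 -> 6
  Step 20: search space = 6 -> 3
  Step 21: search space = 3 -> 1
  Step 22: search space = 1 (final check)
Maximum comparisons = floor(log2(3316956)) + 1 = 21 + 1 = 22


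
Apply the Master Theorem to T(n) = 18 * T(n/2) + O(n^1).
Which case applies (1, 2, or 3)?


The Master Theorem: T(n) = a*T(n/b) + O(n^c)
  a = 18, b = 2, c = 1
log_b(a) = log_2(18) ~ 4.17
Compare b^c with a: 2^1 = 2 < 18, so c < log_b(a).
Since c < log_b(a), Case 1 applies.
T(n) = O(n^(log_2 18)) ~ O(n^4.17)
Master Theorem case = 1


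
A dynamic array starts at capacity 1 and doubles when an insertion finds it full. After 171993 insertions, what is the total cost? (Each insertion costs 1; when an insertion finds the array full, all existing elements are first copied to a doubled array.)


Insertion cost: 171993 (one per element)
Resizes occur just before inserting elements 2, 3, 5, 9, ...
Elements copied at each resize: 1 + 2 + 4 + 8 + 16 + 32 + 64 + 128 + 256 + 512 + 1024 + 2048 + 4096 + 8192 + 16384 + 32768 + 65536 + 131072
Sum of copies = 262143 (geometric series: 2^k - 1)
Total = 171993 + 262143 = 434136


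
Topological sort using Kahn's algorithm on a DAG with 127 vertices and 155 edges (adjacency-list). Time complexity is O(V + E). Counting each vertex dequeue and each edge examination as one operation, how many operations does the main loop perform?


Kahn's algorithm:
  1. Compute in-degrees: O(V + E)
  2. Process queue: each vertex dequeued once (O(V))
     each edge examined once (O(E))
Total = V + E = 127 + 155 = 282


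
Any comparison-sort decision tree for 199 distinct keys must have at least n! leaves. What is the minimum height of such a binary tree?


A binary decision tree of height h has at most 2^h leaves and needs at least n! of them, so h >= ceil(log2(n!)).
199! is far too large to multiply out, so use Stirling's series:
  ln(n!) ~ n ln n - n + (1/2) ln(2 pi n) + 1/(12n)  (error below 1/(360 n^3), negligible here)
  ln(199) = 5.2933048
  n ln n = 199 * 5.2933048 = 1053.3677
  (1/2) ln(2 pi * 199) = (1/2) ln(1250.3539) = 3.5656
  1/(12*199) = 0.0004
  ln(199!) ~ 1053.3677 - 199 + 3.5656 + 0.0004 = 857.9337
Convert to base 2: log2(199!) = 857.9337 / ln 2 = 857.9337 / 0.69314718 = 1237.7367
ceil(1237.7367) = 1238


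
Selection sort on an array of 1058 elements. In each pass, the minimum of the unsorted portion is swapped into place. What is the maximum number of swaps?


Selection sort performs one swap per pass:
  Pass 1: find min in positions 0 to 1057, swap with position 0
  Pass 2: find min in positions 1 to 1057, swap with position 1
  Pass 3: find min in positions 2 to 1057, swap with position 2
  Pass 4: find min in positions 3 to 1057, swap with position 3
  Pass 5: find min in positions 4 to 1057, swap with position 4
  ... (1052 more passes)
Total passes (and swaps) = n - 1 = 1058 - 1 = 1057


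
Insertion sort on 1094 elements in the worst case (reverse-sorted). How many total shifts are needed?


In the worst case (reverse-sorted), each element shifts past all previous:
  Element 1: 1 shifts
  Element 2: 2 shifts
  Element 3: 3 shifts
  Element 4: 4 shifts
  Element 5: 5 shifts
  ...
  Element 1093: 1093 shifts
Total = 1 + 2 + ... + 1093
= 1094*(1094-1)/2 = 597871


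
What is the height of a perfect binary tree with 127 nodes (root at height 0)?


A perfect binary tree with 127 nodes:
  127 = 2^7 - 1
  Levels: 0, 1, ..., 6
  Height = 6


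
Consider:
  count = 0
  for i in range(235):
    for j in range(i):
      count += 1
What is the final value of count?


For each i, the inner loop runs i times:
  i=0: inner runs 0 times
  i=1: inner runs 1 time
  i=2: inner runs 2 times
  i=3: inner runs 3 times
  i=4: inner runs 4 times
  i=5: inner runs 5 times
  i=6: inner runs 6 times
  i=7: inner runs 7 times
  ...
Total = 0 + 1 + 2 + ... + 234 = 235*(235-1)/2 = 27495


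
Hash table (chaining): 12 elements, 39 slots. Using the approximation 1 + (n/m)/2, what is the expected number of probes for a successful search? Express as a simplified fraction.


Computing expected probes:
alpha = 12/39
= 1 + alpha/2
= 1 + 12/(2*39)
= (2*39 + 12) / (2*39)
= 90/78 = 15/13


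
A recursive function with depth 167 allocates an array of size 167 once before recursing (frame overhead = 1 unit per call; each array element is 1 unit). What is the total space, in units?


Array allocation: 167 units (allocated once)
Stack frames: 167 deep * 1 per frame = 167 units
Total = 167 + 167 = 334


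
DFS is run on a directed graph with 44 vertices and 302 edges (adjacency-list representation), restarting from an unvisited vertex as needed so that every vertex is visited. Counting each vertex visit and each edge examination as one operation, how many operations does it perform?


A full DFS traversal processes each vertex exactly once (push/pop on stack).
Each directed edge is examined once.
V = 44, E = 302
V + E = 346


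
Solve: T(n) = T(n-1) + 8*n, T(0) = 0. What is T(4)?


Expanding the recurrence:
T(4) = T(3) + 8*4
       = T(2) + 8*3 + 8*4
       ...
       = T(0) + 8*(1 + 2 + ... + 4)
       = 0 + 8 * 4*5/2
       = 0 + 8 * 10
       = 0 + 80 = 80


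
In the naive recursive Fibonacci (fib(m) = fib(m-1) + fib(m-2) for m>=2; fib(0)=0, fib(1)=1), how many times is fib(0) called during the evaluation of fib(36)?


Let N(m) = number of times fib(m) is called while evaluating fib(36).
N(36) = 1 (the initial call).
N(35) = 1 (only fib(36) calls it).
For 1 <= m <= 34: fib(m) is called by fib(m+1) and fib(m+2), so
  N(m) = N(m+1) + N(m+2).
fib(0) is called only by fib(2), so N(0) = N(2).
Walk down from m=36:
  N(36)=1, N(35)=1, N(34)=2, N(33)=3, N(32)=5, N(31)=8, N(30)=13, N(29)=21, N(28)=34, N(27)=55, N(26)=89, N(25)=144, N(24)=233, N(23)=377, N(22)=610, N(21)=987, N(20)=1597, N(19)=2584, N(18)=4181, N(17)=6765, N(16)=10946, N(15)=17711, N(14)=28657, N(13)=46368, N(12)=75025, N(11)=121393, N(10)=196418, N(9)=317811, N(8)=514229, N(7)=832040, N(6)=1346269, N(5)=2178309, N(4)=3524578, N(3)=5702887, N(2)=9227465, N(1)=14930352, N(0)=N(2)=9227465
N(0) = 9227465


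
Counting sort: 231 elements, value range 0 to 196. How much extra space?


n = 231 (output array)
k = 197 (count array for 197 distinct values)
Extra space = 231 + 197 = 428


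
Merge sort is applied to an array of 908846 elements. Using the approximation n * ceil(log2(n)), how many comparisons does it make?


Merge sort divides the array into halves recursively.
Number of levels = ceil(log2(908846)) = 20
At each level, approximately n = 908846 comparisons are needed for merging.
Total comparisons ~ n * ceil(log2(n)) = 908846 * 20 = 18176920


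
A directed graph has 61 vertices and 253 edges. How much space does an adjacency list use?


Adjacency list: one list head per vertex + one entry per edge
Vertex heads: 61
Edge entries: 253
Total = 61 + 253 = 314


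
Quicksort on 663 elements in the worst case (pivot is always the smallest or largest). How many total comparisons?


In the worst case, each partition step picks the worst pivot:
  Partition 1: 662 comparisons (n-1 elements to compare)
  Partition 2: 661 comparisons
  Partition 3: 660 comparisons
  Partition 4: 659 comparisons
  Partition 5: 658 comparisons
  ...
  Last partition: 0 comparisons
Total = (n-1) + (n-2) + ... + 1 + 0 = n*(n-1)/2
= 663*662/2 = 219453


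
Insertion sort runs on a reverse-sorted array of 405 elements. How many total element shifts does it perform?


Sum of shifts = 1 + 2 + 3 + ... + 404
= 405 * 404 / 2
= 163620 / 2
= 81810


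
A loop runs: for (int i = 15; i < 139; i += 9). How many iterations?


Loop starts at i = 15, increments by 9, stops when i >= 139.
Number of iterations = ceil((139 - 15) / 9)
= ceil(124 / 9)
= 14


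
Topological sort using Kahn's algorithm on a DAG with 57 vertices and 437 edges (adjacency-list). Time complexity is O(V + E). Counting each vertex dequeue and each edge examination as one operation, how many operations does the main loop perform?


Kahn's algorithm:
  1. Compute in-degrees: O(V + E)
  2. Process queue: each vertex dequeued once (O(V))
     each edge examined once (O(E))
Total = V + E = 57 + 437 = 494


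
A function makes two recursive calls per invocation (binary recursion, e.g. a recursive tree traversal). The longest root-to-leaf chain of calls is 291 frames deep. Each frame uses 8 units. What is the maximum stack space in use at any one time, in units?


Binary recursion: the two calls run one after the other, so only one root-to-leaf chain of frames is on the stack at a time.
Maximum depth (longest chain) = 291 frames
Each frame = 8 units
Max stack space = 291 * 8 = 2328


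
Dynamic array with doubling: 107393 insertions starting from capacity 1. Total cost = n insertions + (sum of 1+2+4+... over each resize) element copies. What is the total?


n = 107393
Insertion costs: 107393
Resizes copy 1, 2, 4, ... up to the largest power of 2 that is <= n-1 = 107392, i.e. 65536.
Copy costs = 1 + 2 + 4 + 8 + 16 + 32 + 64 + 128 + 256 + 512 + 1024 + 2048 + 4096 + 8192 + 16384 + 32768 + 65536 = 131071
Total = 107393 + 131071 = 238464


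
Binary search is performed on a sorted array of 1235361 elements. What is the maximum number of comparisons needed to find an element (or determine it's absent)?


Binary search halves the search space each comparison:
  Step 1: search space = 1235361 -> 617680
  Step 2: search space = 617680 -> 308840
  Step 3: search space = 308840 -> 154420
  Step 4: search space = 154420 -> 77210
  Step 5: search space = 77210 -> 38605
  Step 6: search space = 38605 -> 19302
  Step 7: search space = 19302 -> 9651
  Step 8: search space = 9651 -> 4825
  Step 9: search space = 4825 -> 2412
  Step 10: search space = 2412 -> 1206
  Step 11: search space = 1206 -> 603
  Step 12: search space = 603 -> 301
  Step 13: search space = 301 -> 150
  Step 14: search space = 150 -> 75
  Step 15: search space = 75 -> 37
  Step 16: search space = 37 -> 18
  Step 17: search space = 18 -> 9
  Step 18: search space = 9 -> 4
  Step 19: search space = 4 -> 2
  Step 20: search space = 2 -> 1
  Step 21: search space = 1 (final check)
Maximum comparisons = floor(log2(1235361)) + 1 = 20 + 1 = 21


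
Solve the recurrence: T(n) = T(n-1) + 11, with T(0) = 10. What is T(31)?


Unrolling the recurrence:
T(31) = T(30) + 11
       = T(29) + 11 + 11
       = T(28) + 11*3
       ...
       = T(0) + 11*31
       = 10 + 341 = 351


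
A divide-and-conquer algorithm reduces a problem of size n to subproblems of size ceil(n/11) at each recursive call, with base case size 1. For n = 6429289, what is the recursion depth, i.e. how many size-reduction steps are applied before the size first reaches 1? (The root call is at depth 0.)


Each step divides the size by 11 (rounding up); after k steps the size is ceil(n/11^k), which equals 1 exactly when 11^k >= n.
So the depth is the smallest k with 11^k >= 6429289, i.e. ceil(log_11(6429289)).
11^6 = 1771561 < 6429289 <= 19487171 = 11^7
Recursion depth = 7


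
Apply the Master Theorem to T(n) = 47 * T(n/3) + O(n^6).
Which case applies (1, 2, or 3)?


The Master Theorem: T(n) = a*T(n/b) + O(n^c)
  a = 47, b = 3, c = 6
log_b(a) = log_3(47) ~ 3.505
Compare b^c with a: 3^6 = 729 > 47, so c > log_b(a).
Since c > log_b(a), Case 3 applies.
T(n) = O(n^6)
Master Theorem case = 3


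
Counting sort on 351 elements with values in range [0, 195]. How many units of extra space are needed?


Output array size: 351 (to store sorted result)
Count array size: 196 (one slot per possible value, range 0 to 195)
Total extra space = 351 + 196 = 547


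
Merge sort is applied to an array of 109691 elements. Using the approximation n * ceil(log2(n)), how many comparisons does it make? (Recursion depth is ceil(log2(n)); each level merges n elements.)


Merge sort divides the array into halves recursively.
Number of levels = ceil(log2(109691)) = 17
At each level, approximately n = 109691 comparisons are needed for merging.
Total comparisons ~ n * ceil(log2(n)) = 109691 * 17 = 1864747


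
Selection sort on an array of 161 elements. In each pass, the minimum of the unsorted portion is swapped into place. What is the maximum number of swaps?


Selection sort performs one swap per pass:
  Pass 1: find min in positions 0 to 160, swap with position 0
  Pass 2: find min in positions 1 to 160, swap with position 1
  Pass 3: find min in positions 2 to 160, swap with position 2
  Pass 4: find min in positions 3 to 160, swap with position 3
  Pass 5: find min in positions 4 to 160, swap with position 4
  ... (155 more passes)
Total passes (and swaps) = n - 1 = 161 - 1 = 160


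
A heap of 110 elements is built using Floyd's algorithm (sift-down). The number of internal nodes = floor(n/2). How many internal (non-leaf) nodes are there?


Leaf nodes occupy roughly half the array.
Sift-down is called for each internal node, starting from the last one.
Internal nodes = floor(n/2) = floor(110/2) = 55


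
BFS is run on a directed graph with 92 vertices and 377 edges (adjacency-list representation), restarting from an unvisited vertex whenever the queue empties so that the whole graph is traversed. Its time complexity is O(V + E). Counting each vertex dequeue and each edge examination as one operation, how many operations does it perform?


A full BFS traversal dequeues each vertex exactly once and examines each directed edge exactly once.
V = 92 (vertex processing cost)
E = 377 (edge examination cost)
Total operations proportional to V + E = 92 + 377 = 469


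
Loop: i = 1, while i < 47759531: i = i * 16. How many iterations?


i multiplies by 16 each step:
i = 1 -> 16 -> 256 -> 4096 -> 65536 -> 1048576 -> 16777216 -> 268435456 (stop)
Iterations = ceil(log_16(47759531)) = 7


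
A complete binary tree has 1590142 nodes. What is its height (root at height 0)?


In a complete binary tree, level k holds nodes 2^k .. 2^(k+1)-1 (1-indexed).
Height = floor(log2(n)) = floor(log2(1590142)) = 20
Check: 2^20 = 1048576 <= 1590142 < 2097152 = 2^21


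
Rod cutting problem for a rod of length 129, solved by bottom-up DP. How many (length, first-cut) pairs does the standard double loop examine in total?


For each subproblem length i = 1..129, the inner loop considers i possible first cuts.
Total = 1 + 2 + ... + 129
= 129*(129+1)/2
= 129*130/2 = 8385


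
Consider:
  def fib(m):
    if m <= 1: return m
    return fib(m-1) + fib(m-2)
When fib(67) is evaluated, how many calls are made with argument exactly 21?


Let N(m) = number of times fib(m) is called while evaluating fib(67).
N(67) = 1 (the initial call).
N(66) = 1 (only fib(67) calls it).
For 1 <= m <= 65: fib(m) is called by fib(m+1) and fib(m+2), so
  N(m) = N(m+1) + N(m+2).
fib(0) is called only by fib(2), so N(0) = N(2).
Walk down from m=67:
  N(67)=1, N(66)=1, N(65)=2, N(64)=3, N(63)=5, N(62)=8, N(61)=13, N(60)=21, N(59)=34, N(58)=55, N(57)=89, N(56)=144, N(55)=233, N(54)=377, N(53)=610, N(52)=987, N(51)=1597, N(50)=2584, N(49)=4181, N(48)=6765, N(47)=10946, N(46)=17711, N(45)=28657, N(44)=46368, N(43)=75025, N(42)=121393, N(41)=196418, N(40)=317811, N(39)=514229, N(38)=832040, N(37)=1346269, N(36)=2178309, N(35)=3524578, N(34)=5702887, N(33)=9227465, N(32)=14930352, N(31)=24157817, N(30)=39088169, N(29)=63245986, N(28)=102334155, N(27)=165580141, N(26)=267914296, N(25)=433494437, N(24)=701408733, N(23)=1134903170, N(22)=1836311903, N(21)=2971215073
N(21) = 2971215073


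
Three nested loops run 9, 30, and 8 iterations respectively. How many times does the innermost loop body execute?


Loop 1 (outermost): 9 iterations
Loop 2 (middle): 30 iterations per outer
Loop 3 (innermost): 8 iterations per middle
Total = 9 * 30 * 8 = 2160


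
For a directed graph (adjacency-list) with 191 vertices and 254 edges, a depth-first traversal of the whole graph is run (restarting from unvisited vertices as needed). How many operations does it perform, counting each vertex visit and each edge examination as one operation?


A full DFS traversal visits each vertex once and examines each edge once.
V = 191
E = 254
Sum = 191 + 254 = 445


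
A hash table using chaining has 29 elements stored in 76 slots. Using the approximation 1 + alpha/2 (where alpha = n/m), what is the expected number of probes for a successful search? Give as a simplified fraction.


Load factor alpha = n/m = 29/76
Expected probes = 1 + alpha/2 = 1 + 29/(2*76)
= 1 + 29/152
= 152/152 + 29/152
= 181/152


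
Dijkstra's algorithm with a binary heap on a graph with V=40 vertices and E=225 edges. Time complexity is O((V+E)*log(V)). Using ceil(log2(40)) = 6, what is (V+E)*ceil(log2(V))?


Dijkstra with a binary heap: each vertex is extracted once, each edge may relax once.
Each heap operation costs O(log V).
V + E = 40 + 225 = 265
ceil(log2(40)) = 6 (since 2^5 = 32 < 40 <= 64 = 2^6)
Total heap work = (V+E) * ceil(log2(V)) = 265 * 6 = 1590


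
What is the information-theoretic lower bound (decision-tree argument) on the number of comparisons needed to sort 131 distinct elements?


A binary decision tree of height h has at most 2^h leaves and needs at least n! of them, so h >= ceil(log2(n!)).
131! is far too large to multiply out, so use Stirling's series:
  ln(n!) ~ n ln n - n + (1/2) ln(2 pi n) + 1/(12n)  (error below 1/(360 n^3), negligible here)
  ln(131) = 4.8751973
  n ln n = 131 * 4.8751973 = 638.6508
  (1/2) ln(2 pi * 131) = (1/2) ln(823.0973) = 3.3565
  1/(12*131) = 0.0006
  ln(131!) ~ 638.6508 - 131 + 3.3565 + 0.0006 = 511.0079
Convert to base 2: log2(131!) = 511.0079 / ln 2 = 511.0079 / 0.69314718 = 737.2286
ceil(737.2286) = 738


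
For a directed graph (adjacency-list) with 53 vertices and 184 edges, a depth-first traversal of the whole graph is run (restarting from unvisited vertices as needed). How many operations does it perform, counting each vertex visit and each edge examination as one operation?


A full DFS traversal visits each vertex once and examines each edge once.
V = 53
E = 184
Sum = 53 + 184 = 237


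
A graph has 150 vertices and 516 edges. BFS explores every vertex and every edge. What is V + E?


A full BFS traversal dequeues each vertex once and examines each edge once.
Vertex visits: 150
Edge visits: 516
V + E = 150 + 516 = 666


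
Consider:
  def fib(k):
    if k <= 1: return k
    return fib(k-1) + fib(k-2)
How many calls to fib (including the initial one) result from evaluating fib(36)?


Let C(m) = total calls to evaluate fib(m). Then C(0)=C(1)=1, and
C(m) = 1 + C(m-1) + C(m-2) for m >= 2.
Build the table (each entry = 1 + previous two):
  C(0) = 1
  C(1) = 1
  C(2) = 1 + 1 + 1 = 3
  C(3) = 1 + 3 + 1 = 5
  C(4) = 1 + 5 + 3 = 9
  C(5) = 1 + 9 + 5 = 15
  C(6) = 1 + 15 + 9 = 25
  C(7) = 1 + 25 + 15 = 41
  C(8) = 1 + 41 + 25 = 67
  C(9) = 1 + 67 + 41 = 109
  C(10) = 1 + 109 + 67 = 177
  C(11) = 1 + 177 + 109 = 287
  C(12) = 1 + 287 + 177 = 465
  C(13) = 1 + 465 + 287 = 753
  C(14) = 1 + 753 + 465 = 1219
  C(15) = 1 + 1219 + 753 = 1973
  C(16) = 1 + 1973 + 1219 = 3193
  C(17) = 1 + 3193 + 1973 = 5167
  C(18) = 1 + 5167 + 3193 = 8361
  C(19) = 1 + 8361 + 5167 = 13529
  C(20) = 1 + 13529 + 8361 = 21891
  C(21) = 1 + 21891 + 13529 = 35421
  C(22) = 1 + 35421 + 21891 = 57313
  C(23) = 1 + 57313 + 35421 = 92735
  C(24) = 1 + 92735 + 57313 = 150049
  C(25) = 1 + 150049 + 92735 = 242785
  C(26) = 1 + 242785 + 150049 = 392835
  C(27) = 1 + 392835 + 242785 = 635621
  C(28) = 1 + 635621 + 392835 = 1028457
  C(29) = 1 + 1028457 + 635621 = 1664079
  C(30) = 1 + 1664079 + 1028457 = 2692537
  C(31) = 1 + 2692537 + 1664079 = 4356617
  C(32) = 1 + 4356617 + 2692537 = 7049155
  C(33) = 1 + 7049155 + 4356617 = 11405773
  C(34) = 1 + 11405773 + 7049155 = 18454929
  C(35) = 1 + 18454929 + 11405773 = 29860703
  C(36) = 1 + 29860703 + 18454929 = 48315633
Total calls for fib(36) = 48315633


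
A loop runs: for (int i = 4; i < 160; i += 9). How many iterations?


Loop starts at i = 4, increments by 9, stops when i >= 160.
Number of iterations = ceil((160 - 4) / 9)
= ceil(156 / 9)
= 18


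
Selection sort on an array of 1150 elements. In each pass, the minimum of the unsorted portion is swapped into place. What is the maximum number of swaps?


Selection sort performs one swap per pass:
  Pass 1: find min in positions 0 to 1149, swap with position 0
  Pass 2: find min in positions 1 to 1149, swap with position 1
  Pass 3: find min in positions 2 to 1149, swap with position 2
  Pass 4: find min in positions 3 to 1149, swap with position 3
  Pass 5: find min in positions 4 to 1149, swap with position 4
  ... (1144 more passes)
Total passes (and swaps) = n - 1 = 1150 - 1 = 1149


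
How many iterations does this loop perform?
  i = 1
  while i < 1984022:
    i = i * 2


The loop variable doubles each iteration:
i = 1 -> 2 -> 4 -> 8 -> 16 -> 32 -> 64 -> 128 -> 256 -> 512 -> 1024 -> 2048 -> 4096 -> 8192 -> 16384 -> 32768 -> 65536 -> 131072 -> 262144 -> 524288 -> 1048576 -> 2097152 (stop, 2097152 >= 1984022)
Number of doublings = ceil(log2(1984022)) = 21


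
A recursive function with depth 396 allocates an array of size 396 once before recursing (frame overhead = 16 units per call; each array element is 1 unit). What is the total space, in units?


Array allocation: 396 units (allocated once)
Stack frames: 396 deep * 16 per frame = 6336 units
Total = 396 + 6336 = 6732


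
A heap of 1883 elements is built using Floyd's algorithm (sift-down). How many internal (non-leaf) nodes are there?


Leaf nodes occupy roughly half the array.
Sift-down is called for each internal node, starting from the last one.
Internal nodes = floor(n/2) = floor(1883/2) = 941


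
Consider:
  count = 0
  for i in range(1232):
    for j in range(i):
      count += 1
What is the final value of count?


For each i, the inner loop runs i times:
  i=0: inner runs 0 times
  i=1: inner runs 1 time
  i=2: inner runs 2 times
  i=3: inner runs 3 times
  i=4: inner runs 4 times
  i=5: inner runs 5 times
  i=6: inner runs 6 times
  i=7: inner runs 7 times
  ...
Total = 0 + 1 + 2 + ... + 1231 = 1232*(1232-1)/2 = 758296


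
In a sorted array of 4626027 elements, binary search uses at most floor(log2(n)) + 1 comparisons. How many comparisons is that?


Halving sequence: 4626027 -> 2313013 -> 1156506 -> 578253 -> 289126 -> 144563 -> 72281 -> 36140 -> 18070 -> 9035 -> 4517 -> 2258 -> 1129 -> 564 -> 282 -> 141 -> 70 -> 35 -> 17 -> 8 -> 4 -> 2 -> 1
Number of halvings = 22
Max comparisons = 22 + 1 = 23


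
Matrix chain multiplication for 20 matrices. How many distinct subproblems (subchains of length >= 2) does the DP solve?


Subproblems are indexed by (i, j) where i < j.
Number of such pairs = n*(n-1)/2
= 20 * 19 / 2
= 190


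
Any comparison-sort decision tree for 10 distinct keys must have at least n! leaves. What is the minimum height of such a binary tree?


A binary decision tree of height h has at most 2^h leaves and needs at least n! of them, so h >= ceil(log2(n!)).
Compute 10! as a running product:
  x2 = 2, x3 = 6, x4 = 24, x5 = 120
  x6 = 720, x7 = 5040, x8 = 40320, x9 = 362880
  x10 = 3628800
10! = 3628800
Bracket between powers of 2:
  2^21 = 2097152 < 3628800 <= 4194304 = 2^22
So ceil(log2(10!)) = 22


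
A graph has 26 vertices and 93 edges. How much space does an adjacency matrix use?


Adjacency matrix: V x V grid of entries
Space = V^2 = 26^2 = 26 * 26 = 676


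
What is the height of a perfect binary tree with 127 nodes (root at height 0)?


A perfect binary tree with 127 nodes:
  127 = 2^7 - 1
  Levels: 0, 1, ..., 6
  Height = 6


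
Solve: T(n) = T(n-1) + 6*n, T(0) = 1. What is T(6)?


Expanding the recurrence:
T(6) = T(5) + 6*6
       = T(4) + 6*5 + 6*6
       ...
       = T(0) + 6*(1 + 2 + ... + 6)
       = 1 + 6 * 6*7/2
       = 1 + 6 * 21
       = 1 + 126 = 127


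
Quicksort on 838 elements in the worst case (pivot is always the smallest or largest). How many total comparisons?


In the worst case, each partition step picks the worst pivot:
  Partition 1: 837 comparisons (n-1 elements to compare)
  Partition 2: 836 comparisons
  Partition 3: 835 comparisons
  Partition 4: 834 comparisons
  Partition 5: 833 comparisons
  ...
  Last partition: 0 comparisons
Total = (n-1) + (n-2) + ... + 1 + 0 = n*(n-1)/2
= 838*837/2 = 350703


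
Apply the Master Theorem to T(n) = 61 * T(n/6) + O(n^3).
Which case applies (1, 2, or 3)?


The Master Theorem: T(n) = a*T(n/b) + O(n^c)
  a = 61, b = 6, c = 3
log_b(a) = log_6(61) ~ 2.294
Compare b^c with a: 6^3 = 216 > 61, so c > log_b(a).
Since c > log_b(a), Case 3 applies.
T(n) = O(n^3)
Master Theorem case = 3


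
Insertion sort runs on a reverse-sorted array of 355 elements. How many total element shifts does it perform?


Sum of shifts = 1 + 2 + 3 + ... + 354
= 355 * 354 / 2
= 125670 / 2
= 62835


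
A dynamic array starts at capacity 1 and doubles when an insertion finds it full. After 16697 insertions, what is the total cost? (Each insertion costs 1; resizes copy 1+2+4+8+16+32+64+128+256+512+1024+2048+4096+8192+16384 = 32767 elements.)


Insertion cost: 16697 (one per element)
Resizes occur just before inserting elements 2, 3, 5, 9, ...
Elements copied at each resize: 1 + 2 + 4 + 8 + 16 + 32 + 64 + 128 + 256 + 512 + 1024 + 2048 + 4096 + 8192 + 16384
Sum of copies = 32767 (geometric series: 2^k - 1)
Total = 16697 + 32767 = 49464


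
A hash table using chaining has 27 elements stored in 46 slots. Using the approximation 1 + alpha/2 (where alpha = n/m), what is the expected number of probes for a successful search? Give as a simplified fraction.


Load factor alpha = n/m = 27/46
Expected probes = 1 + alpha/2 = 1 + 27/(2*46)
= 1 + 27/92
= 92/92 + 27/92
= 119/92


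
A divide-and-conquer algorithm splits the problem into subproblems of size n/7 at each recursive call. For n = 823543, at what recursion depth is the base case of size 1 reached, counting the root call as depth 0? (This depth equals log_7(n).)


At each depth, the problem size is divided by 7:
  Depth 0: problem size = 823543
  Depth 1: problem size = 117649
  Depth 2: problem size = 16807
  Depth 3: problem size = 2401
  Depth 4: problem size = 343
  Depth 5: problem size = 49
  Depth 6: problem size = 7
  Depth 7: problem size = 1 (base case)
The base case is reached at depth log_7(823543) = 7 (the tree has 8 levels counting depth 0, but the depth asked for is 7).
Recursion depth = 7


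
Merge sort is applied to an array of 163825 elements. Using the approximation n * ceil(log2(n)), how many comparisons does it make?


Merge sort divides the array into halves recursively.
Number of levels = ceil(log2(163825)) = 18
At each level, approximately n = 163825 comparisons are needed for merging.
Total comparisons ~ n * ceil(log2(n)) = 163825 * 18 = 2948850


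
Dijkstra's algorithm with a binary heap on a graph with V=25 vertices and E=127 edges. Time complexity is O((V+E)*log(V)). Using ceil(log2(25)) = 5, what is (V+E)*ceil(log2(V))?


Dijkstra with a binary heap: each vertex is extracted once, each edge may relax once.
Each heap operation costs O(log V).
V + E = 25 + 127 = 152
ceil(log2(25)) = 5 (since 2^4 = 16 < 25 <= 32 = 2^5)
Total heap work = (V+E) * ceil(log2(V)) = 152 * 5 = 760


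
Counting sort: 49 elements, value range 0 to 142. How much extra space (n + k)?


n = 49 (output array)
k = 143 (count array for 143 distinct values)
Extra space = 49 + 143 = 192


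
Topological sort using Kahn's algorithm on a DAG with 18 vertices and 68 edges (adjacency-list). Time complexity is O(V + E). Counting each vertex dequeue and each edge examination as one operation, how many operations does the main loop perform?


Kahn's algorithm:
  1. Compute in-degrees: O(V + E)
  2. Process queue: each vertex dequeued once (O(V))
     each edge examined once (O(E))
Total = V + E = 18 + 68 = 86


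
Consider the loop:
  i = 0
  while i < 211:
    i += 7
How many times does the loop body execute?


Starting at i = 0, each iteration adds 7.
Iterations until i >= 211:
  Iteration 1: i = 0 -> i = 7
  Iteration 2: i = 7 -> i = 14
  Iteration 3: i = 14 -> i = 21
  Iteration 4: i = 21 -> i = 28
  Iteration 5: i = 28 -> i = 35
  Iteration 6: i = 35 -> i = 42
  Iteration 7: i = 42 -> i = 49
  Iteration 8: i = 49 -> i = 56
  ... continuing ...
Total iterations = ceil(211/7) = 31


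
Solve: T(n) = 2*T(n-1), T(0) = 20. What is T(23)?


Unrolling:
T(23) = 2*T(22) = 2^2*T(21) = ... = 2^23*T(0)
= 2^23 * 20
= 8388608 * 20 = 167772160


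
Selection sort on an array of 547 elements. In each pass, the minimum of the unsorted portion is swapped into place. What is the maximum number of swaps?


Selection sort performs one swap per pass:
  Pass 1: find min in positions 0 to 546, swap with position 0
  Pass 2: find min in positions 1 to 546, swap with position 1
  Pass 3: find min in positions 2 to 546, swap with position 2
  Pass 4: find min in positions 3 to 546, swap with position 3
  Pass 5: find min in positions 4 to 546, swap with position 4
  ... (541 more passes)
Total passes (and swaps) = n - 1 = 547 - 1 = 546


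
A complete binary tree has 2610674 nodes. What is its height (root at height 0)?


In a complete binary tree, level k holds nodes 2^k .. 2^(k+1)-1 (1-indexed).
Height = floor(log2(n)) = floor(log2(2610674)) = 21
Check: 2^21 = 2097152 <= 2610674 < 4194304 = 2^22


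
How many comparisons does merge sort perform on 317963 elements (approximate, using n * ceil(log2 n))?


Recursion depth: ceil(log2(317963)) = 19
Each recursion level merges n = 317963 elements
Total = 317963 * 19 = 6041297


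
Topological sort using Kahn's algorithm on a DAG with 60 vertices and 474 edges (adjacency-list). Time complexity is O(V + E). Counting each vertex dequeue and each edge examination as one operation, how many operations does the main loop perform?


Kahn's algorithm:
  1. Compute in-degrees: O(V + E)
  2. Process queue: each vertex dequeued once (O(V))
     each edge examined once (O(E))
Total = V + E = 60 + 474 = 534


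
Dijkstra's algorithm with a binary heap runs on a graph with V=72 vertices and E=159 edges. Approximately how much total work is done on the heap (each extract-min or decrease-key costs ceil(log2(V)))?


Dijkstra with a binary heap: each vertex is extracted once, each edge may relax once.
Each heap operation costs O(log V).
V + E = 72 + 159 = 231
ceil(log2(72)) = 7 (since 2^6 = 64 < 72 <= 128 = 2^7)
Total heap work = (V+E) * ceil(log2(V)) = 231 * 7 = 1617


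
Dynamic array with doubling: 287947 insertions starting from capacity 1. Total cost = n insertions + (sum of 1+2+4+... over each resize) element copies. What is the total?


n = 287947
Insertion costs: 287947
Resizes copy 1, 2, 4, ... up to the largest power of 2 that is <= n-1 = 287946, i.e. 262144.
Copy costs = 1 + 2 + 4 + 8 + 16 + 32 + 64 + 128 + 256 + 512 + 1024 + 2048 + 4096 + 8192 + 16384 + 32768 + 65536 + 131072 + 262144 = 524287
Total = 287947 + 524287 = 812234


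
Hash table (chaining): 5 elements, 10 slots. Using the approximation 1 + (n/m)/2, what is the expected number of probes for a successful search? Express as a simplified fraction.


Computing expected probes:
alpha = 5/10
= 1 + alpha/2
= 1 + 5/(2*10)
= (2*10 + 5) / (2*10)
= 25/20 = 5/4


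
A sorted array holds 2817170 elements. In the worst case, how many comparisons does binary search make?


Halving sequence: 2817170 -> 1408585 -> 704292 -> 352146 -> 176073 -> 88036 -> 44018 -> 22009 -> 11004 -> 5502 -> 2751 -> 1375 -> 687 -> 343 -> 171 -> 85 -> 42 -> 21 -> 10 -> 5 -> 2 -> 1
Number of halvings = 21
Max comparisons = 21 + 1 = 22


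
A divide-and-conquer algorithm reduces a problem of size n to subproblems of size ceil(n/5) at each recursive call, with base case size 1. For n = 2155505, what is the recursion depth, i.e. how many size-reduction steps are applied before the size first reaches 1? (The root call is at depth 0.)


Each step divides the size by 5 (rounding up); after k steps the size is ceil(n/5^k), which equals 1 exactly when 5^k >= n.
So the depth is the smallest k with 5^k >= 2155505, i.e. ceil(log_5(2155505)).
5^9 = 1953125 < 2155505 <= 9765625 = 5^10
Recursion depth = 10


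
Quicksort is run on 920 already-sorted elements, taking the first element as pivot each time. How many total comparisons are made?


Sum of comparisons per partition:
919 + 918 + ... + 1 + 0
= 920 * (920 - 1) / 2
= 920 * 919 / 2
= 422740


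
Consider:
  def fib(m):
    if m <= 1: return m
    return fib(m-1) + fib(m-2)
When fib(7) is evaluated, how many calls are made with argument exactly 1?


Let N(m) = number of times fib(m) is called while evaluating fib(7).
N(7) = 1 (the initial call).
N(6) = 1 (only fib(7) calls it).
For 1 <= m <= 5: fib(m) is called by fib(m+1) and fib(m+2), so
  N(m) = N(m+1) + N(m+2).
fib(0) is called only by fib(2), so N(0) = N(2).
Walk down from m=7:
  N(7)=1, N(6)=1, N(5)=2, N(4)=3, N(3)=5, N(2)=8, N(1)=13
N(1) = 13


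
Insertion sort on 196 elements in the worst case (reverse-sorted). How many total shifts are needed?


In the worst case (reverse-sorted), each element shifts past all previous:
  Element 1: 1 shifts
  Element 2: 2 shifts
  Element 3: 3 shifts
  Element 4: 4 shifts
  Element 5: 5 shifts
  ...
  Element 195: 195 shifts
Total = 1 + 2 + ... + 195
= 196*(196-1)/2 = 19110


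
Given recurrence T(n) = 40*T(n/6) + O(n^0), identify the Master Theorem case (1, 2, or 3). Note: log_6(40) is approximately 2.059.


Master Theorem parameters: a=40, b=6, c=0
log_b(a) = 2.059
Compare b^c with a: 6^0 = 1 < 40, so c < log_b(a).
Comparing c=0 vs log_b(a)=2.059:
0 < 2.059 => Case 1
Result: T(n) = O(n^(log_6 40)) ~ O(n^2.059)
Master Theorem case = 1


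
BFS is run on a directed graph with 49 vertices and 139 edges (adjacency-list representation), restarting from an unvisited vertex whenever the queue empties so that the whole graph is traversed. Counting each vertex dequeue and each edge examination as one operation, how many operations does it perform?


A full BFS traversal dequeues each vertex exactly once and examines each directed edge exactly once.
V = 49 (vertex processing cost)
E = 139 (edge examination cost)
Total operations proportional to V + E = 49 + 139 = 188


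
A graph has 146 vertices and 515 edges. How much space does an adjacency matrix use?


Adjacency matrix: V x V grid of entries
Space = V^2 = 146^2 = 146 * 146 = 21316


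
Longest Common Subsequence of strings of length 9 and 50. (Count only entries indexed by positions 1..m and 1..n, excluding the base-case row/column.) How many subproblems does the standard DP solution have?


DP table indexed by positions in both strings.
First string: 9 positions
Second string: 50 positions
Total = 9 * 50 = 450


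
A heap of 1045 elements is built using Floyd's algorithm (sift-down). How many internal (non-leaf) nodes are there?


Leaf nodes occupy roughly half the array.
Sift-down is called for each internal node, starting from the last one.
Internal nodes = floor(n/2) = floor(1045/2) = 522


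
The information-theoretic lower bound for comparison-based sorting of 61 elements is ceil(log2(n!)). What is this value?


A binary decision tree of height h has at most 2^h leaves and needs at least n! of them, so h >= ceil(log2(n!)).
61! is far too large to multiply out, so use Stirling's series:
  ln(n!) ~ n ln n - n + (1/2) ln(2 pi n) + 1/(12n)  (error below 1/(360 n^3), negligible here)
  ln(61) = 4.1108739
  n ln n = 61 * 4.1108739 = 250.7633
  (1/2) ln(2 pi * 61) = (1/2) ln(383.2743) = 2.9744
  1/(12*61) = 0.0014
  ln(61!) ~ 250.7633 - 61 + 2.9744 + 0.0014 = 192.7391
Convert to base 2: log2(61!) = 192.7391 / ln 2 = 192.7391 / 0.69314718 = 278.0637
ceil(278.0637) = 279


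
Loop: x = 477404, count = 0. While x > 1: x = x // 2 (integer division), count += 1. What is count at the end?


The variable x halves each step:
x = 477404 -> 238702 -> 119351 -> 59675 -> 29837 -> 14918 -> 7459 -> 3729 -> 1864 -> 932 -> 466 -> 233 -> 116 -> 58 -> 29 -> 14 -> 7 -> 3 -> 1
Number of halvings = floor(log2(477404)) = 18


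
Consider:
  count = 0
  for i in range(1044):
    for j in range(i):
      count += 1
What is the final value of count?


For each i, the inner loop runs i times:
  i=0: inner runs 0 times
  i=1: inner runs 1 time
  i=2: inner runs 2 times
  i=3: inner runs 3 times
  i=4: inner runs 4 times
  i=5: inner runs 5 times
  i=6: inner runs 6 times
  i=7: inner runs 7 times
  ...
Total = 0 + 1 + 2 + ... + 1043 = 1044*(1044-1)/2 = 544446


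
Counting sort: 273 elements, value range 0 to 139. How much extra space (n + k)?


n = 273 (output array)
k = 140 (count array for 140 distinct values)
Extra space = 273 + 140 = 413


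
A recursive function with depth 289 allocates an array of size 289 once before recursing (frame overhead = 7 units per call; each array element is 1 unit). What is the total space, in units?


Array allocation: 289 units (allocated once)
Stack frames: 289 deep * 7 per frame = 2023 units
Total = 289 + 2023 = 2312


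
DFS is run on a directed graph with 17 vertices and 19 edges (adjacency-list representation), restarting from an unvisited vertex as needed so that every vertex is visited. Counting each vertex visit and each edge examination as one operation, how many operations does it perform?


A full DFS traversal processes each vertex exactly once (push/pop on stack).
Each directed edge is examined once.
V = 17, E = 19
V + E = 36
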